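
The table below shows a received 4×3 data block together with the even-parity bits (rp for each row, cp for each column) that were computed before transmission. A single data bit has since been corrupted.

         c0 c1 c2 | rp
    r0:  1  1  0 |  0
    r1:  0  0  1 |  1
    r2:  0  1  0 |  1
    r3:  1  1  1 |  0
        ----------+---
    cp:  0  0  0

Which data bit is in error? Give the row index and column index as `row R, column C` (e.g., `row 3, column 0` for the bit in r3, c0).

Recompute each row's even parity and compare to rp:
  r0: data parity 0, sent rp 0 → ok
  r1: data parity 1, sent rp 1 → ok
  r2: data parity 1, sent rp 1 → ok
  r3: data parity 1, sent rp 0 → mismatch
Recompute each column's even parity and compare to cp:
  c0: data parity 0, sent cp 0 → ok
  c1: data parity 1, sent cp 0 → mismatch
  c2: data parity 0, sent cp 0 → ok
Exactly one row (r3) and one column (c1) fail → the flipped bit is at their intersection.

row 3, column 1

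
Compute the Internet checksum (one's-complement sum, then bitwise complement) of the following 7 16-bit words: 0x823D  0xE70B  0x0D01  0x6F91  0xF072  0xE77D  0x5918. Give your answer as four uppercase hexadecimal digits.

One's-complement addition (fold any carry out of bit 15 back into bit 0):
  0x823D + 0xE70B = 0x16948 → wrap carry → 0x6949
  0x6949 + 0x0D01 = 0x0764A
  0x764A + 0x6F91 = 0x0E5DB
  0xE5DB + 0xF072 = 0x1D64D → wrap carry → 0xD64E
  0xD64E + 0xE77D = 0x1BDCB → wrap carry → 0xBDCC
  0xBDCC + 0x5918 = 0x116E4 → wrap carry → 0x16E5
One's-complement sum = 0x16E5.
Checksum = ~0x16E5 & 0xFFFF = 0xE91A.

E91A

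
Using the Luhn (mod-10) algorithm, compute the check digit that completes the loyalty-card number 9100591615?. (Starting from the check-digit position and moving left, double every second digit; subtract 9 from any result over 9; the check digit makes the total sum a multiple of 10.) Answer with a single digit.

Partial digits right→left: 5 1 6 1 9 5 0 0 1 9
Double every second digit counting from the check-digit position (so the 1st, 3rd, 5th, ... of the partial from the right).
  doubled (with −9 where >9): 1 3 9 0 2 → sum 15
  kept as-is: 1 1 5 0 9 → sum 16
Total = 15 + 16 = 31.
Check digit = (10 − (31 mod 10)) mod 10 = 9.

9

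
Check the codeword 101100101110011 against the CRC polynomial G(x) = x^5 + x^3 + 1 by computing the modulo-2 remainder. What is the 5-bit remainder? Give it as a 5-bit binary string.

Modulo-2 division of 101100101110011 by 101001:
  pos 0: 101100 XOR 101001 = 000101
  pos 3: 101101 XOR 101001 = 000100
  pos 6: 100110 XOR 101001 = 001111
  pos 8: 111101 XOR 101001 = 010100
  pos 9: 101001 XOR 101001 = 000000
Remainder = 00000 (zero — the frame passes the CRC check).

00000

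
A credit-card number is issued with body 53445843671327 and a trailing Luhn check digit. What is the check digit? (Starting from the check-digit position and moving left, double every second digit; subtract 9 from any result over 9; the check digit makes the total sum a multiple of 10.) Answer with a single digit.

Partial digits right→left: 7 2 3 1 7 6 3 4 8 5 4 4 3 5
Double every second digit counting from the check-digit position (so the 1st, 3rd, 5th, ... of the partial from the right).
  doubled (with −9 where >9): 5 6 5 6 7 8 6 → sum 43
  kept as-is: 2 1 6 4 5 4 5 → sum 27
Total = 43 + 27 = 70.
Check digit = (10 − (70 mod 10)) mod 10 = 0.

0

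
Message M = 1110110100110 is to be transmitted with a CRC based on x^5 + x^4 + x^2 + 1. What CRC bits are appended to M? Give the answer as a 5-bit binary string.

Append 5 zeros: 111011010011000000. Divide by 110101 (XOR where the leading bit is 1):
  pos 0: 111011 XOR 110101 = 001110
  pos 2: 111001 XOR 110101 = 001100
  pos 4: 110000 XOR 110101 = 000101
  pos 7: 101110 XOR 110101 = 011011
  pos 8: 110110 XOR 110101 = 000011
  pos 12: 110000 XOR 110101 = 000101
Remainder (last 5 bits) = 00101. This is the CRC / FCS.

00101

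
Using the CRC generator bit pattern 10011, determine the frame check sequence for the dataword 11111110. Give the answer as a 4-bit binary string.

0111

Append 4 zeros: 111111100000. Divide by 10011 (XOR where the leading bit is 1):
  pos 0: 11111 XOR 10011 = 01100
  pos 1: 11001 XOR 10011 = 01010
  pos 2: 10101 XOR 10011 = 00110
  pos 4: 11000 XOR 10011 = 01011
  pos 5: 10110 XOR 10011 = 00101
  pos 7: 10100 XOR 10011 = 00111
Remainder (last 4 bits) = 0111. This is the CRC / FCS.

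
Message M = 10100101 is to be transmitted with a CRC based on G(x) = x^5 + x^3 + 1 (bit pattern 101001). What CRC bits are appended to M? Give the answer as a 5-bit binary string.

01001

Append 5 zeros: 1010010100000. Divide by 101001 (XOR where the leading bit is 1):
  pos 0: 101001 XOR 101001 = 000000
  pos 7: 100000 XOR 101001 = 001001
Remainder (last 5 bits) = 01001. This is the CRC / FCS.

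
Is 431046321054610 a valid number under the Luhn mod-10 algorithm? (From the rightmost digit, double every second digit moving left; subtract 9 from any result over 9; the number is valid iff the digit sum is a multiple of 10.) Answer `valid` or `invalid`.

From the right, keep odd positions and double even positions (subtract 9 from any doubled value over 9):
  doubled (positions 2,4,...): 2 8 0 4 3 0 6 → sum 23
  kept (positions 1,3,...): 0 6 5 1 3 4 1 4 → sum 24
Total = 47.
47 mod 10 = 7, so the number is invalid.

invalid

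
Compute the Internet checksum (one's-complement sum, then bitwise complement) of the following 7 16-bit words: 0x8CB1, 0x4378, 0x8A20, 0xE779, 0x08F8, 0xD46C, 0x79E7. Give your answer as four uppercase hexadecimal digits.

66EF

One's-complement addition (fold any carry out of bit 15 back into bit 0):
  0x8CB1 + 0x4378 = 0x0D029
  0xD029 + 0x8A20 = 0x15A49 → wrap carry → 0x5A4A
  0x5A4A + 0xE779 = 0x141C3 → wrap carry → 0x41C4
  0x41C4 + 0x08F8 = 0x04ABC
  0x4ABC + 0xD46C = 0x11F28 → wrap carry → 0x1F29
  0x1F29 + 0x79E7 = 0x09910
One's-complement sum = 0x9910.
Checksum = ~0x9910 & 0xFFFF = 0x66EF.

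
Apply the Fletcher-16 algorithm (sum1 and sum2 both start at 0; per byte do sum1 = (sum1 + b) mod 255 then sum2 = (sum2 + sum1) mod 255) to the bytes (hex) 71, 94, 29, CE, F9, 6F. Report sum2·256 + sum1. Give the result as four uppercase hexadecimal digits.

0467

Running sums (mod 255):
  after byte 0 (71): sum1=113, sum2=113
  after byte 1 (94): sum1=6, sum2=119
  after byte 2 (29): sum1=47, sum2=166
  after byte 3 (CE): sum1=253, sum2=164
  after byte 4 (F9): sum1=247, sum2=156
  after byte 5 (6F): sum1=103, sum2=4
Checksum = sum2·256 + sum1 = 4·256 + 103 = 1127 = 0x0467.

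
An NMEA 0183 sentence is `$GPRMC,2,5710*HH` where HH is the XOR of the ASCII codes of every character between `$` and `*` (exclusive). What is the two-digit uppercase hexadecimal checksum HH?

XOR the ASCII codes of the payload characters:
  'G' = 0x47 → acc = 0x47
  'P' = 0x50 → acc = 0x17
  'R' = 0x52 → acc = 0x45
  'M' = 0x4D → acc = 0x08
  'C' = 0x43 → acc = 0x4B
  ',' = 0x2C → acc = 0x67
  '2' = 0x32 → acc = 0x55
  ',' = 0x2C → acc = 0x79
  '5' = 0x35 → acc = 0x4C
  '7' = 0x37 → acc = 0x7B
  '1' = 0x31 → acc = 0x4A
  '0' = 0x30 → acc = 0x7A
Checksum = 0x7A.

7A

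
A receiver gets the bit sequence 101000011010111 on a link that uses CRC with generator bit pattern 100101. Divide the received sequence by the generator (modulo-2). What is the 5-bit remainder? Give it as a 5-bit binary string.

Modulo-2 division of 101000011010111 by 100101:
  pos 0: 101000 XOR 100101 = 001101
  pos 2: 110101 XOR 100101 = 010000
  pos 3: 100001 XOR 100101 = 000100
  pos 6: 100010 XOR 100101 = 000111
  pos 9: 111111 XOR 100101 = 011010
Remainder = 11010 (nonzero — an error is detected).

11010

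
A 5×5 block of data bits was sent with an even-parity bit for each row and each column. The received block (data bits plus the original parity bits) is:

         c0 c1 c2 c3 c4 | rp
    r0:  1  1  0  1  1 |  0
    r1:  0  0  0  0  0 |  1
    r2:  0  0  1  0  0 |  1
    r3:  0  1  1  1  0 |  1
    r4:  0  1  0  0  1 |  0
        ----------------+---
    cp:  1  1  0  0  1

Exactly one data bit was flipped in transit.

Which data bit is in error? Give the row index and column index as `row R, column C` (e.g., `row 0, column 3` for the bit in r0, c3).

row 1, column 4

Recompute each row's even parity and compare to rp:
  r0: data parity 0, sent rp 0 → ok
  r1: data parity 0, sent rp 1 → mismatch
  r2: data parity 1, sent rp 1 → ok
  r3: data parity 1, sent rp 1 → ok
  r4: data parity 0, sent rp 0 → ok
Recompute each column's even parity and compare to cp:
  c0: data parity 1, sent cp 1 → ok
  c1: data parity 1, sent cp 1 → ok
  c2: data parity 0, sent cp 0 → ok
  c3: data parity 0, sent cp 0 → ok
  c4: data parity 0, sent cp 1 → mismatch
Exactly one row (r1) and one column (c4) fail → the flipped bit is at their intersection.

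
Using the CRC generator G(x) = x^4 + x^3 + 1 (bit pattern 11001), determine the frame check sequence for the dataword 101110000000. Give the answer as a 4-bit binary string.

Append 4 zeros: 1011100000000000. Divide by 11001 (XOR where the leading bit is 1):
  pos 0: 10111 XOR 11001 = 01110
  pos 1: 11100 XOR 11001 = 00101
  pos 3: 10100 XOR 11001 = 01101
  pos 4: 11010 XOR 11001 = 00011
  pos 7: 11000 XOR 11001 = 00001
  pos 11: 10000 XOR 11001 = 01001
Remainder (last 4 bits) = 1001. This is the CRC / FCS.

1001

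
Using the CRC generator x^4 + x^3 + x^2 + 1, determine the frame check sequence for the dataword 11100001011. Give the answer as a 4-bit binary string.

0011

Append 4 zeros: 111000010110000. Divide by 11101 (XOR where the leading bit is 1):
  pos 0: 11100 XOR 11101 = 00001
  pos 4: 10010 XOR 11101 = 01111
  pos 5: 11111 XOR 11101 = 00010
  pos 8: 10100 XOR 11101 = 01001
  pos 9: 10010 XOR 11101 = 01111
  pos 10: 11110 XOR 11101 = 00011
Remainder (last 4 bits) = 0011. This is the CRC / FCS.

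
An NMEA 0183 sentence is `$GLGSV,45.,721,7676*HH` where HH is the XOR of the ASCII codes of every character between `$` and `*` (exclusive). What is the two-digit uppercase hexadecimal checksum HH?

XOR the ASCII codes of the payload characters:
  'G' = 0x47 → acc = 0x47
  'L' = 0x4C → acc = 0x0B
  'G' = 0x47 → acc = 0x4C
  'S' = 0x53 → acc = 0x1F
  'V' = 0x56 → acc = 0x49
  ',' = 0x2C → acc = 0x65
  '4' = 0x34 → acc = 0x51
  '5' = 0x35 → acc = 0x64
  '.' = 0x2E → acc = 0x4A
  ',' = 0x2C → acc = 0x66
  '7' = 0x37 → acc = 0x51
  '2' = 0x32 → acc = 0x63
  '1' = 0x31 → acc = 0x52
  ',' = 0x2C → acc = 0x7E
  '7' = 0x37 → acc = 0x49
  '6' = 0x36 → acc = 0x7F
  '7' = 0x37 → acc = 0x48
  '6' = 0x36 → acc = 0x7E
Checksum = 0x7E.

7E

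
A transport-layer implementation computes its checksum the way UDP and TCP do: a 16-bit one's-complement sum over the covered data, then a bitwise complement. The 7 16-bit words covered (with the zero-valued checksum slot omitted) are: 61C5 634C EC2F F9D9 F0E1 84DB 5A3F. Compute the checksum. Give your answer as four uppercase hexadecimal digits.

84E7

One's-complement addition (fold any carry out of bit 15 back into bit 0):
  0x61C5 + 0x634C = 0x0C511
  0xC511 + 0xEC2F = 0x1B140 → wrap carry → 0xB141
  0xB141 + 0xF9D9 = 0x1AB1A → wrap carry → 0xAB1B
  0xAB1B + 0xF0E1 = 0x19BFC → wrap carry → 0x9BFD
  0x9BFD + 0x84DB = 0x120D8 → wrap carry → 0x20D9
  0x20D9 + 0x5A3F = 0x07B18
One's-complement sum = 0x7B18.
Checksum = ~0x7B18 & 0xFFFF = 0x84E7.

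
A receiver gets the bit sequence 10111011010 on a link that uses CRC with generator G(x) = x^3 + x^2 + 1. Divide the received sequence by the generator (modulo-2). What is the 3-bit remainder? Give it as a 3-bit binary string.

000

Modulo-2 division of 10111011010 by 1101:
  pos 0: 1011 XOR 1101 = 0110
  pos 1: 1101 XOR 1101 = 0000
  pos 6: 1101 XOR 1101 = 0000
Remainder = 000 (zero — the frame passes the CRC check).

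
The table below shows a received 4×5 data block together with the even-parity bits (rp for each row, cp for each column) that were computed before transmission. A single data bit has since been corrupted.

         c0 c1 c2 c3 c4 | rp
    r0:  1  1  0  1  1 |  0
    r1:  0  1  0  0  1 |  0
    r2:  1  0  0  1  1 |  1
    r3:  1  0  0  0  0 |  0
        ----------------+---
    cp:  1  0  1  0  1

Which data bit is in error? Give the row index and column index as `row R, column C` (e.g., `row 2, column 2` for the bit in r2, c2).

Recompute each row's even parity and compare to rp:
  r0: data parity 0, sent rp 0 → ok
  r1: data parity 0, sent rp 0 → ok
  r2: data parity 1, sent rp 1 → ok
  r3: data parity 1, sent rp 0 → mismatch
Recompute each column's even parity and compare to cp:
  c0: data parity 1, sent cp 1 → ok
  c1: data parity 0, sent cp 0 → ok
  c2: data parity 0, sent cp 1 → mismatch
  c3: data parity 0, sent cp 0 → ok
  c4: data parity 1, sent cp 1 → ok
Exactly one row (r3) and one column (c2) fail → the flipped bit is at their intersection.

row 3, column 2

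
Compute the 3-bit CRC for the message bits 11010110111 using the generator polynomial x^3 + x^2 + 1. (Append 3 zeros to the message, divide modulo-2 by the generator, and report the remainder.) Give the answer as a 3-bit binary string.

010

Append 3 zeros: 11010110111000. Divide by 1101 (XOR where the leading bit is 1):
  pos 0: 1101 XOR 1101 = 0000
  pos 5: 1101 XOR 1101 = 0000
  pos 9: 1100 XOR 1101 = 0001
Remainder (last 3 bits) = 010. This is the CRC / FCS.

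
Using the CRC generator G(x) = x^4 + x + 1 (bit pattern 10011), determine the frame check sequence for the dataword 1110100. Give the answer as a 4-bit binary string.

0100

Append 4 zeros: 11101000000. Divide by 10011 (XOR where the leading bit is 1):
  pos 0: 11101 XOR 10011 = 01110
  pos 1: 11100 XOR 10011 = 01111
  pos 2: 11110 XOR 10011 = 01101
  pos 3: 11010 XOR 10011 = 01001
  pos 4: 10010 XOR 10011 = 00001
Remainder (last 4 bits) = 0100. This is the CRC / FCS.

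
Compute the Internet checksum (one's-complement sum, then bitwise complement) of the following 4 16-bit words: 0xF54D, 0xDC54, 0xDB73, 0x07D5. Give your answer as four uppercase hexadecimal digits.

4B14

One's-complement addition (fold any carry out of bit 15 back into bit 0):
  0xF54D + 0xDC54 = 0x1D1A1 → wrap carry → 0xD1A2
  0xD1A2 + 0xDB73 = 0x1AD15 → wrap carry → 0xAD16
  0xAD16 + 0x07D5 = 0x0B4EB
One's-complement sum = 0xB4EB.
Checksum = ~0xB4EB & 0xFFFF = 0x4B14.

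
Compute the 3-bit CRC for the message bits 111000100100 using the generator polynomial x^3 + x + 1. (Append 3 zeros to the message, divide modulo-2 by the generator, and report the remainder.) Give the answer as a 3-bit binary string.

110

Append 3 zeros: 111000100100000. Divide by 1011 (XOR where the leading bit is 1):
  pos 0: 1110 XOR 1011 = 0101
  pos 1: 1010 XOR 1011 = 0001
  pos 4: 1010 XOR 1011 = 0001
  pos 7: 1010 XOR 1011 = 0001
  pos 10: 1000 XOR 1011 = 0011
Remainder (last 3 bits) = 110. This is the CRC / FCS.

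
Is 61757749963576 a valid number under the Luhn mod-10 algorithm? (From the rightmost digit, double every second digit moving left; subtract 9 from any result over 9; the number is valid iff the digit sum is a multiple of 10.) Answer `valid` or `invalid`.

valid

From the right, keep odd positions and double even positions (subtract 9 from any doubled value over 9):
  doubled (positions 2,4,...): 5 6 9 8 5 5 3 → sum 41
  kept (positions 1,3,...): 6 5 6 9 7 5 1 → sum 39
Total = 80.
80 mod 10 = 0, so the number is valid.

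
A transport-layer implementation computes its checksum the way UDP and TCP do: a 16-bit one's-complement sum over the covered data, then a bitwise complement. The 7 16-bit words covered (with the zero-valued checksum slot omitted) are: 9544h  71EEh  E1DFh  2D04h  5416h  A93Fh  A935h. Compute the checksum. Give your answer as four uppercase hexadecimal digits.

435D

One's-complement addition (fold any carry out of bit 15 back into bit 0):
  0x9544 + 0x71EE = 0x10732 → wrap carry → 0x0733
  0x0733 + 0xE1DF = 0x0E912
  0xE912 + 0x2D04 = 0x11616 → wrap carry → 0x1617
  0x1617 + 0x5416 = 0x06A2D
  0x6A2D + 0xA93F = 0x1136C → wrap carry → 0x136D
  0x136D + 0xA935 = 0x0BCA2
One's-complement sum = 0xBCA2.
Checksum = ~0xBCA2 & 0xFFFF = 0x435D.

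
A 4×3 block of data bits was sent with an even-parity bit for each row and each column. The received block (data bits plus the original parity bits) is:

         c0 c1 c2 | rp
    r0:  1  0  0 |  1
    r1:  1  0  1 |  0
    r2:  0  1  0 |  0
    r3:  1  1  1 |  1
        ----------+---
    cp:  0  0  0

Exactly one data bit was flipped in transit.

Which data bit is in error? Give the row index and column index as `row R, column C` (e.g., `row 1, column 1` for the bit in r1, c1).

Recompute each row's even parity and compare to rp:
  r0: data parity 1, sent rp 1 → ok
  r1: data parity 0, sent rp 0 → ok
  r2: data parity 1, sent rp 0 → mismatch
  r3: data parity 1, sent rp 1 → ok
Recompute each column's even parity and compare to cp:
  c0: data parity 1, sent cp 0 → mismatch
  c1: data parity 0, sent cp 0 → ok
  c2: data parity 0, sent cp 0 → ok
Exactly one row (r2) and one column (c0) fail → the flipped bit is at their intersection.

row 2, column 0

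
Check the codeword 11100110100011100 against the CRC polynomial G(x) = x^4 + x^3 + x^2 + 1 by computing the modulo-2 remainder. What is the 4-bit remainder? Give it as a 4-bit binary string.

0001

Modulo-2 division of 11100110100011100 by 11101:
  pos 0: 11100 XOR 11101 = 00001
  pos 4: 11101 XOR 11101 = 00000
  pos 12: 11100 XOR 11101 = 00001
Remainder = 0001 (nonzero — an error is detected).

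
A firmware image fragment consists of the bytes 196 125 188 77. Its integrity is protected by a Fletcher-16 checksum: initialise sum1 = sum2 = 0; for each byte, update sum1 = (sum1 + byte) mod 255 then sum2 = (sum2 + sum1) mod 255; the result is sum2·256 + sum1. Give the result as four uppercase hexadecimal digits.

524C

Running sums (mod 255):
  after byte 0 (196): sum1=196, sum2=196
  after byte 1 (125): sum1=66, sum2=7
  after byte 2 (188): sum1=254, sum2=6
  after byte 3 (77): sum1=76, sum2=82
Checksum = sum2·256 + sum1 = 82·256 + 76 = 21068 = 0x524C.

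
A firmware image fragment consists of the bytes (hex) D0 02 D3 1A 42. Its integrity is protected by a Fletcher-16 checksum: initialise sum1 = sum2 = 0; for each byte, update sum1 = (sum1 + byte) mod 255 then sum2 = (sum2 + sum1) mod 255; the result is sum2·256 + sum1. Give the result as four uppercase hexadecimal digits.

Running sums (mod 255):
  after byte 0 (D0): sum1=208, sum2=208
  after byte 1 (02): sum1=210, sum2=163
  after byte 2 (D3): sum1=166, sum2=74
  after byte 3 (1A): sum1=192, sum2=11
  after byte 4 (42): sum1=3, sum2=14
Checksum = sum2·256 + sum1 = 14·256 + 3 = 3587 = 0x0E03.

0E03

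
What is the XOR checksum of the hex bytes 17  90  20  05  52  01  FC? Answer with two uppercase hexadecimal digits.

0D

XOR the bytes together:
  start with 0x17
  0x17 ⊕ 0x90 = 0x87
  0x87 ⊕ 0x20 = 0xA7
  0xA7 ⊕ 0x05 = 0xA2
  0xA2 ⊕ 0x52 = 0xF0
  0xF0 ⊕ 0x01 = 0xF1
  0xF1 ⊕ 0xFC = 0x0D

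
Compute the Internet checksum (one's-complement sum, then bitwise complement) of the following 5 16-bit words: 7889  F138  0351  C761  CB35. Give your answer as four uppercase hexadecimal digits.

0055

One's-complement addition (fold any carry out of bit 15 back into bit 0):
  0x7889 + 0xF138 = 0x169C1 → wrap carry → 0x69C2
  0x69C2 + 0x0351 = 0x06D13
  0x6D13 + 0xC761 = 0x13474 → wrap carry → 0x3475
  0x3475 + 0xCB35 = 0x0FFAA
One's-complement sum = 0xFFAA.
Checksum = ~0xFFAA & 0xFFFF = 0x0055.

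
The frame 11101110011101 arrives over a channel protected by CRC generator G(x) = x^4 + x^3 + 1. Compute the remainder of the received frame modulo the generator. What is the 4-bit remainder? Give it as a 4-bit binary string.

0000

Modulo-2 division of 11101110011101 by 11001:
  pos 0: 11101 XOR 11001 = 00100
  pos 2: 10011 XOR 11001 = 01010
  pos 3: 10100 XOR 11001 = 01101
  pos 4: 11010 XOR 11001 = 00011
  pos 7: 11111 XOR 11001 = 00110
  pos 9: 11001 XOR 11001 = 00000
Remainder = 0000 (zero — the frame passes the CRC check).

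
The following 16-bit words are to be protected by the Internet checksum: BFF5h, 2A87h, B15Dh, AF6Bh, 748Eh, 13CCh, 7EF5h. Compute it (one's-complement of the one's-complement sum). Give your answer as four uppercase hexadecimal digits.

One's-complement addition (fold any carry out of bit 15 back into bit 0):
  0xBFF5 + 0x2A87 = 0x0EA7C
  0xEA7C + 0xB15D = 0x19BD9 → wrap carry → 0x9BDA
  0x9BDA + 0xAF6B = 0x14B45 → wrap carry → 0x4B46
  0x4B46 + 0x748E = 0x0BFD4
  0xBFD4 + 0x13CC = 0x0D3A0
  0xD3A0 + 0x7EF5 = 0x15295 → wrap carry → 0x5296
One's-complement sum = 0x5296.
Checksum = ~0x5296 & 0xFFFF = 0xAD69.

AD69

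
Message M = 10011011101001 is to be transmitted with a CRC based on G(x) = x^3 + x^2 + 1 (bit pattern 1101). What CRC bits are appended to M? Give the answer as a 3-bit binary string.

Append 3 zeros: 10011011101001000. Divide by 1101 (XOR where the leading bit is 1):
  pos 0: 1001 XOR 1101 = 0100
  pos 1: 1001 XOR 1101 = 0100
  pos 2: 1000 XOR 1101 = 0101
  pos 3: 1011 XOR 1101 = 0110
  pos 4: 1101 XOR 1101 = 0000
  pos 8: 1010 XOR 1101 = 0111
  pos 9: 1110 XOR 1101 = 0011
  pos 11: 1110 XOR 1101 = 0011
  pos 13: 1100 XOR 1101 = 0001
Remainder (last 3 bits) = 001. This is the CRC / FCS.

001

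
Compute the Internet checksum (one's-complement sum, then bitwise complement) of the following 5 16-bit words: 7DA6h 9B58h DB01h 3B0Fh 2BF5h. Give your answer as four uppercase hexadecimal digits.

A4FA

One's-complement addition (fold any carry out of bit 15 back into bit 0):
  0x7DA6 + 0x9B58 = 0x118FE → wrap carry → 0x18FF
  0x18FF + 0xDB01 = 0x0F400
  0xF400 + 0x3B0F = 0x12F0F → wrap carry → 0x2F10
  0x2F10 + 0x2BF5 = 0x05B05
One's-complement sum = 0x5B05.
Checksum = ~0x5B05 & 0xFFFF = 0xA4FA.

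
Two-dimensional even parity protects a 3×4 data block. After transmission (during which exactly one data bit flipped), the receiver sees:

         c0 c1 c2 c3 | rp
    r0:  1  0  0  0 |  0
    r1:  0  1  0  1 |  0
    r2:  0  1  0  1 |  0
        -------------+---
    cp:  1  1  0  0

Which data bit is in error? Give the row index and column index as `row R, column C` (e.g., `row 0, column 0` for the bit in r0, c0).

row 0, column 1

Recompute each row's even parity and compare to rp:
  r0: data parity 1, sent rp 0 → mismatch
  r1: data parity 0, sent rp 0 → ok
  r2: data parity 0, sent rp 0 → ok
Recompute each column's even parity and compare to cp:
  c0: data parity 1, sent cp 1 → ok
  c1: data parity 0, sent cp 1 → mismatch
  c2: data parity 0, sent cp 0 → ok
  c3: data parity 0, sent cp 0 → ok
Exactly one row (r0) and one column (c1) fail → the flipped bit is at their intersection.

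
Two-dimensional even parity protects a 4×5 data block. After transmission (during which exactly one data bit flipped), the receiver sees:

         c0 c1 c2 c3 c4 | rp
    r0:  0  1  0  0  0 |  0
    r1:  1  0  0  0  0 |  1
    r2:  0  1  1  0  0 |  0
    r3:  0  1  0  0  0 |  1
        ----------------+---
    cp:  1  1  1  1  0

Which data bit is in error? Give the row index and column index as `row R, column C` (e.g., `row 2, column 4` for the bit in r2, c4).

Recompute each row's even parity and compare to rp:
  r0: data parity 1, sent rp 0 → mismatch
  r1: data parity 1, sent rp 1 → ok
  r2: data parity 0, sent rp 0 → ok
  r3: data parity 1, sent rp 1 → ok
Recompute each column's even parity and compare to cp:
  c0: data parity 1, sent cp 1 → ok
  c1: data parity 1, sent cp 1 → ok
  c2: data parity 1, sent cp 1 → ok
  c3: data parity 0, sent cp 1 → mismatch
  c4: data parity 0, sent cp 0 → ok
Exactly one row (r0) and one column (c3) fail → the flipped bit is at their intersection.

row 0, column 3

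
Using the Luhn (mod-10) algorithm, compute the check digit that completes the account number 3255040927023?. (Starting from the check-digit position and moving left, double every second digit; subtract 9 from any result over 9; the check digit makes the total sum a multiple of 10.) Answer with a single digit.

Partial digits right→left: 3 2 0 7 2 9 0 4 0 5 5 2 3
Double every second digit counting from the check-digit position (so the 1st, 3rd, 5th, ... of the partial from the right).
  doubled (with −9 where >9): 6 0 4 0 0 1 6 → sum 17
  kept as-is: 2 7 9 4 5 2 → sum 29
Total = 17 + 29 = 46.
Check digit = (10 − (46 mod 10)) mod 10 = 4.

4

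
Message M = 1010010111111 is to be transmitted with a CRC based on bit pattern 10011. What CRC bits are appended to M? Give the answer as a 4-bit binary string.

1000

Append 4 zeros: 10100101111110000. Divide by 10011 (XOR where the leading bit is 1):
  pos 0: 10100 XOR 10011 = 00111
  pos 2: 11110 XOR 10011 = 01101
  pos 3: 11011 XOR 10011 = 01000
  pos 4: 10001 XOR 10011 = 00010
  pos 7: 10111 XOR 10011 = 00100
  pos 9: 10010 XOR 10011 = 00001
Remainder (last 4 bits) = 1000. This is the CRC / FCS.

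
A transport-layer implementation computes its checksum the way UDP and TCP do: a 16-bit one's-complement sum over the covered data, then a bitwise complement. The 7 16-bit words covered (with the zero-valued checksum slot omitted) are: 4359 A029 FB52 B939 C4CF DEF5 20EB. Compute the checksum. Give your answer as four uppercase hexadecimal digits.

A33F

One's-complement addition (fold any carry out of bit 15 back into bit 0):
  0x4359 + 0xA029 = 0x0E382
  0xE382 + 0xFB52 = 0x1DED4 → wrap carry → 0xDED5
  0xDED5 + 0xB939 = 0x1980E → wrap carry → 0x980F
  0x980F + 0xC4CF = 0x15CDE → wrap carry → 0x5CDF
  0x5CDF + 0xDEF5 = 0x13BD4 → wrap carry → 0x3BD5
  0x3BD5 + 0x20EB = 0x05CC0
One's-complement sum = 0x5CC0.
Checksum = ~0x5CC0 & 0xFFFF = 0xA33F.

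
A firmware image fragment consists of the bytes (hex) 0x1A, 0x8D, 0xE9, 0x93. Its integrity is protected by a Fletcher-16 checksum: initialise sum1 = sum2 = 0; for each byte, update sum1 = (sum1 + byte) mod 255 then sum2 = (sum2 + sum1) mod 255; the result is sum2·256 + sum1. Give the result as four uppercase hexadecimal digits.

7825

Running sums (mod 255):
  after byte 0 (0x1A): sum1=26, sum2=26
  after byte 1 (0x8D): sum1=167, sum2=193
  after byte 2 (0xE9): sum1=145, sum2=83
  after byte 3 (0x93): sum1=37, sum2=120
Checksum = sum2·256 + sum1 = 120·256 + 37 = 30757 = 0x7825.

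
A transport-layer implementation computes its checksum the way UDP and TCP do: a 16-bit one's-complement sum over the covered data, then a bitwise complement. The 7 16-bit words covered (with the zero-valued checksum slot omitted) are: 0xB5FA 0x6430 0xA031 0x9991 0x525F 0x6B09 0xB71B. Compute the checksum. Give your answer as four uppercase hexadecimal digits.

378D

One's-complement addition (fold any carry out of bit 15 back into bit 0):
  0xB5FA + 0x6430 = 0x11A2A → wrap carry → 0x1A2B
  0x1A2B + 0xA031 = 0x0BA5C
  0xBA5C + 0x9991 = 0x153ED → wrap carry → 0x53EE
  0x53EE + 0x525F = 0x0A64D
  0xA64D + 0x6B09 = 0x11156 → wrap carry → 0x1157
  0x1157 + 0xB71B = 0x0C872
One's-complement sum = 0xC872.
Checksum = ~0xC872 & 0xFFFF = 0x378D.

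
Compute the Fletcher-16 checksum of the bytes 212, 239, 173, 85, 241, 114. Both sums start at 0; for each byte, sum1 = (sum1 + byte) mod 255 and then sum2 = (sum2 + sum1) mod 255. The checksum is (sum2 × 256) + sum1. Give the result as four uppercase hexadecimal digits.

B92C

Running sums (mod 255):
  after byte 0 (212): sum1=212, sum2=212
  after byte 1 (239): sum1=196, sum2=153
  after byte 2 (173): sum1=114, sum2=12
  after byte 3 (85): sum1=199, sum2=211
  after byte 4 (241): sum1=185, sum2=141
  after byte 5 (114): sum1=44, sum2=185
Checksum = sum2·256 + sum1 = 185·256 + 44 = 47404 = 0xB92C.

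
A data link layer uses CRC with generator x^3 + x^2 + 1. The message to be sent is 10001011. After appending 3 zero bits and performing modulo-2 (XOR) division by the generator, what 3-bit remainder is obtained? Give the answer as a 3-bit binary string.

Append 3 zeros: 10001011000. Divide by 1101 (XOR where the leading bit is 1):
  pos 0: 1000 XOR 1101 = 0101
  pos 1: 1011 XOR 1101 = 0110
  pos 2: 1100 XOR 1101 = 0001
  pos 5: 1110 XOR 1101 = 0011
  pos 7: 1100 XOR 1101 = 0001
Remainder (last 3 bits) = 001. This is the CRC / FCS.

001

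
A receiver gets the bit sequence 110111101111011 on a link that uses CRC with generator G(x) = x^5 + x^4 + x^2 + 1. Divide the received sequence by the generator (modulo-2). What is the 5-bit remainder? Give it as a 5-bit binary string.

00000

Modulo-2 division of 110111101111011 by 110101:
  pos 0: 110111 XOR 110101 = 000010
  pos 4: 101011 XOR 110101 = 011110
  pos 5: 111101 XOR 110101 = 001000
  pos 7: 100010 XOR 110101 = 010111
  pos 8: 101111 XOR 110101 = 011010
  pos 9: 110101 XOR 110101 = 000000
Remainder = 00000 (zero — the frame passes the CRC check).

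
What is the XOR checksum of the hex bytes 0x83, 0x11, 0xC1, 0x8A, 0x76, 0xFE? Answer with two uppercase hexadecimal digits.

51

XOR the bytes together:
  start with 0x83
  0x83 ⊕ 0x11 = 0x92
  0x92 ⊕ 0xC1 = 0x53
  0x53 ⊕ 0x8A = 0xD9
  0xD9 ⊕ 0x76 = 0xAF
  0xAF ⊕ 0xFE = 0x51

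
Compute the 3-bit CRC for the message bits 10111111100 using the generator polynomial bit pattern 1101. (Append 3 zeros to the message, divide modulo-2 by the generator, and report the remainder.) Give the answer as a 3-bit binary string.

110

Append 3 zeros: 10111111100000. Divide by 1101 (XOR where the leading bit is 1):
  pos 0: 1011 XOR 1101 = 0110
  pos 1: 1101 XOR 1101 = 0000
  pos 5: 1111 XOR 1101 = 0010
  pos 7: 1000 XOR 1101 = 0101
  pos 8: 1010 XOR 1101 = 0111
  pos 9: 1110 XOR 1101 = 0011
Remainder (last 3 bits) = 110. This is the CRC / FCS.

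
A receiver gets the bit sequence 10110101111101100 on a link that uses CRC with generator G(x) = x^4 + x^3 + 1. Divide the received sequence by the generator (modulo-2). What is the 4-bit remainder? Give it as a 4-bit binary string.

Modulo-2 division of 10110101111101100 by 11001:
  pos 0: 10110 XOR 11001 = 01111
  pos 1: 11111 XOR 11001 = 00110
  pos 3: 11001 XOR 11001 = 00000
  pos 8: 11110 XOR 11001 = 00111
  pos 10: 11111 XOR 11001 = 00110
  pos 12: 11000 XOR 11001 = 00001
Remainder = 0001 (nonzero — an error is detected).

0001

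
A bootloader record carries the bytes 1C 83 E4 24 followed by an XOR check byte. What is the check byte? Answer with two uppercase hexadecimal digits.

5F

XOR the bytes together:
  start with 0x1C
  0x1C ⊕ 0x83 = 0x9F
  0x9F ⊕ 0xE4 = 0x7B
  0x7B ⊕ 0x24 = 0x5F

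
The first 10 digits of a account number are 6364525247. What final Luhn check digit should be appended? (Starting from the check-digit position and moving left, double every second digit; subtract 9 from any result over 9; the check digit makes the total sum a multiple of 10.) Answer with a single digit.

Partial digits right→left: 7 4 2 5 2 5 4 6 3 6
Double every second digit counting from the check-digit position (so the 1st, 3rd, 5th, ... of the partial from the right).
  doubled (with −9 where >9): 5 4 4 8 6 → sum 27
  kept as-is: 4 5 5 6 6 → sum 26
Total = 27 + 26 = 53.
Check digit = (10 − (53 mod 10)) mod 10 = 7.

7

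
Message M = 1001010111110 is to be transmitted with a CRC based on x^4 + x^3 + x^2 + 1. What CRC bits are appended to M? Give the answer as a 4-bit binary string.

1001

Append 4 zeros: 10010101111100000. Divide by 11101 (XOR where the leading bit is 1):
  pos 0: 10010 XOR 11101 = 01111
  pos 1: 11111 XOR 11101 = 00010
  pos 4: 10011 XOR 11101 = 01110
  pos 5: 11101 XOR 11101 = 00000
  pos 10: 11000 XOR 11101 = 00101
  pos 12: 10100 XOR 11101 = 01001
Remainder (last 4 bits) = 1001. This is the CRC / FCS.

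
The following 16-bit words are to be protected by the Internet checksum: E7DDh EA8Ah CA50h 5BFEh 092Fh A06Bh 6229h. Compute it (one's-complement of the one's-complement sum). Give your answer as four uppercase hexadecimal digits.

One's-complement addition (fold any carry out of bit 15 back into bit 0):
  0xE7DD + 0xEA8A = 0x1D267 → wrap carry → 0xD268
  0xD268 + 0xCA50 = 0x19CB8 → wrap carry → 0x9CB9
  0x9CB9 + 0x5BFE = 0x0F8B7
  0xF8B7 + 0x092F = 0x101E6 → wrap carry → 0x01E7
  0x01E7 + 0xA06B = 0x0A252
  0xA252 + 0x6229 = 0x1047B → wrap carry → 0x047C
One's-complement sum = 0x047C.
Checksum = ~0x047C & 0xFFFF = 0xFB83.

FB83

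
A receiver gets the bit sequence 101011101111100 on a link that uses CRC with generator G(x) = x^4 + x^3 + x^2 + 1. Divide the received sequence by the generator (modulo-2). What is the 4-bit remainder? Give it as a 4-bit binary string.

Modulo-2 division of 101011101111100 by 11101:
  pos 0: 10101 XOR 11101 = 01000
  pos 1: 10001 XOR 11101 = 01100
  pos 2: 11001 XOR 11101 = 00100
  pos 4: 10001 XOR 11101 = 01100
  pos 5: 11001 XOR 11101 = 00100
  pos 7: 10011 XOR 11101 = 01110
  pos 8: 11101 XOR 11101 = 00000
Remainder = 0000 (zero — the frame passes the CRC check).

0000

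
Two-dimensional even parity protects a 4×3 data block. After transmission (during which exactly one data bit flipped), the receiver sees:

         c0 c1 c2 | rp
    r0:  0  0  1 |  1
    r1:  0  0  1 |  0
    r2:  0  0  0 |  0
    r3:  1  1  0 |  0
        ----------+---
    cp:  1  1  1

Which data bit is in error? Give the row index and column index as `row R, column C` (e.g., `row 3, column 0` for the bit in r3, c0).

Recompute each row's even parity and compare to rp:
  r0: data parity 1, sent rp 1 → ok
  r1: data parity 1, sent rp 0 → mismatch
  r2: data parity 0, sent rp 0 → ok
  r3: data parity 0, sent rp 0 → ok
Recompute each column's even parity and compare to cp:
  c0: data parity 1, sent cp 1 → ok
  c1: data parity 1, sent cp 1 → ok
  c2: data parity 0, sent cp 1 → mismatch
Exactly one row (r1) and one column (c2) fail → the flipped bit is at their intersection.

row 1, column 2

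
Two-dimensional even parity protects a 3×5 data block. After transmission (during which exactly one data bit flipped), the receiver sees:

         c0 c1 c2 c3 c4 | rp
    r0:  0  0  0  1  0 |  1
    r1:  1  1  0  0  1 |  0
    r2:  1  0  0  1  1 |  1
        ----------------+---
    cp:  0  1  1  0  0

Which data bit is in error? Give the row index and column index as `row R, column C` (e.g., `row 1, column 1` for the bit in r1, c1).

Recompute each row's even parity and compare to rp:
  r0: data parity 1, sent rp 1 → ok
  r1: data parity 1, sent rp 0 → mismatch
  r2: data parity 1, sent rp 1 → ok
Recompute each column's even parity and compare to cp:
  c0: data parity 0, sent cp 0 → ok
  c1: data parity 1, sent cp 1 → ok
  c2: data parity 0, sent cp 1 → mismatch
  c3: data parity 0, sent cp 0 → ok
  c4: data parity 0, sent cp 0 → ok
Exactly one row (r1) and one column (c2) fail → the flipped bit is at their intersection.

row 1, column 2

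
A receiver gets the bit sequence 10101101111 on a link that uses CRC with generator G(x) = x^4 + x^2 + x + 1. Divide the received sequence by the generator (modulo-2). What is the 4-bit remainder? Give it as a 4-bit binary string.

Modulo-2 division of 10101101111 by 10111:
  pos 0: 10101 XOR 10111 = 00010
  pos 3: 10101 XOR 10111 = 00010
  pos 6: 10111 XOR 10111 = 00000
Remainder = 0000 (zero — the frame passes the CRC check).

0000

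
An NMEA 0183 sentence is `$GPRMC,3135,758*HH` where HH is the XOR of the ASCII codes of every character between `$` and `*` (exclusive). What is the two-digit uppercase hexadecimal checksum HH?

75

XOR the ASCII codes of the payload characters:
  'G' = 0x47 → acc = 0x47
  'P' = 0x50 → acc = 0x17
  'R' = 0x52 → acc = 0x45
  'M' = 0x4D → acc = 0x08
  'C' = 0x43 → acc = 0x4B
  ',' = 0x2C → acc = 0x67
  '3' = 0x33 → acc = 0x54
  '1' = 0x31 → acc = 0x65
  '3' = 0x33 → acc = 0x56
  '5' = 0x35 → acc = 0x63
  ',' = 0x2C → acc = 0x4F
  '7' = 0x37 → acc = 0x78
  '5' = 0x35 → acc = 0x4D
  '8' = 0x38 → acc = 0x75
Checksum = 0x75.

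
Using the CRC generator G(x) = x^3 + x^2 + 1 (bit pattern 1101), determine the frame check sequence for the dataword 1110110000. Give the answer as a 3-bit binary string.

Append 3 zeros: 1110110000000. Divide by 1101 (XOR where the leading bit is 1):
  pos 0: 1110 XOR 1101 = 0011
  pos 2: 1111 XOR 1101 = 0010
  pos 4: 1000 XOR 1101 = 0101
  pos 5: 1010 XOR 1101 = 0111
  pos 6: 1110 XOR 1101 = 0011
  pos 8: 1100 XOR 1101 = 0001
Remainder (last 3 bits) = 010. This is the CRC / FCS.

010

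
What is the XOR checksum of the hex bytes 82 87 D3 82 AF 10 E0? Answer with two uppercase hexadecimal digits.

0B

XOR the bytes together:
  start with 0x82
  0x82 ⊕ 0x87 = 0x05
  0x05 ⊕ 0xD3 = 0xD6
  0xD6 ⊕ 0x82 = 0x54
  0x54 ⊕ 0xAF = 0xFB
  0xFB ⊕ 0x10 = 0xEB
  0xEB ⊕ 0xE0 = 0x0B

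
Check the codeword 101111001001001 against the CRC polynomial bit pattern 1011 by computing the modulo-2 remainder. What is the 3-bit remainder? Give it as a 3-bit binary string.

000

Modulo-2 division of 101111001001001 by 1011:
  pos 0: 1011 XOR 1011 = 0000
  pos 4: 1100 XOR 1011 = 0111
  pos 5: 1111 XOR 1011 = 0100
  pos 6: 1000 XOR 1011 = 0011
  pos 8: 1101 XOR 1011 = 0110
  pos 9: 1100 XOR 1011 = 0111
  pos 10: 1110 XOR 1011 = 0101
  pos 11: 1011 XOR 1011 = 0000
Remainder = 000 (zero — the frame passes the CRC check).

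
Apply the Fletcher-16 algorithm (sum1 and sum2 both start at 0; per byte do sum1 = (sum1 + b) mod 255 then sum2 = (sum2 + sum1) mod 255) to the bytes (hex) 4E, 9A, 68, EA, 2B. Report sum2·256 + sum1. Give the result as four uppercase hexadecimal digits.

2C67

Running sums (mod 255):
  after byte 0 (4E): sum1=78, sum2=78
  after byte 1 (9A): sum1=232, sum2=55
  after byte 2 (68): sum1=81, sum2=136
  after byte 3 (EA): sum1=60, sum2=196
  after byte 4 (2B): sum1=103, sum2=44
Checksum = sum2·256 + sum1 = 44·256 + 103 = 11367 = 0x2C67.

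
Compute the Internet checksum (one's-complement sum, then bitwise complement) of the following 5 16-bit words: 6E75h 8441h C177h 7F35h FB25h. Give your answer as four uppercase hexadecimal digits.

D175

One's-complement addition (fold any carry out of bit 15 back into bit 0):
  0x6E75 + 0x8441 = 0x0F2B6
  0xF2B6 + 0xC177 = 0x1B42D → wrap carry → 0xB42E
  0xB42E + 0x7F35 = 0x13363 → wrap carry → 0x3364
  0x3364 + 0xFB25 = 0x12E89 → wrap carry → 0x2E8A
One's-complement sum = 0x2E8A.
Checksum = ~0x2E8A & 0xFFFF = 0xD175.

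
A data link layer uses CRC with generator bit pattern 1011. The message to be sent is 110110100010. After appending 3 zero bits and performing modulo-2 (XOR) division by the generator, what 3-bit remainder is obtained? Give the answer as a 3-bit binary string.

101

Append 3 zeros: 110110100010000. Divide by 1011 (XOR where the leading bit is 1):
  pos 0: 1101 XOR 1011 = 0110
  pos 1: 1101 XOR 1011 = 0110
  pos 2: 1100 XOR 1011 = 0111
  pos 3: 1111 XOR 1011 = 0100
  pos 4: 1000 XOR 1011 = 0011
  pos 6: 1100 XOR 1011 = 0111
  pos 7: 1111 XOR 1011 = 0100
  pos 8: 1000 XOR 1011 = 0011
  pos 10: 1100 XOR 1011 = 0111
  pos 11: 1110 XOR 1011 = 0101
Remainder (last 3 bits) = 101. This is the CRC / FCS.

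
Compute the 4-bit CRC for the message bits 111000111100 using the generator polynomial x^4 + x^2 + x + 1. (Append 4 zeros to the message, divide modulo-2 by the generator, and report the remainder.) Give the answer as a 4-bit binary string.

Append 4 zeros: 1110001111000000. Divide by 10111 (XOR where the leading bit is 1):
  pos 0: 11100 XOR 10111 = 01011
  pos 1: 10110 XOR 10111 = 00001
  pos 5: 11111 XOR 10111 = 01000
  pos 6: 10000 XOR 10111 = 00111
  pos 8: 11100 XOR 10111 = 01011
  pos 9: 10110 XOR 10111 = 00001
Remainder (last 4 bits) = 0100. This is the CRC / FCS.

0100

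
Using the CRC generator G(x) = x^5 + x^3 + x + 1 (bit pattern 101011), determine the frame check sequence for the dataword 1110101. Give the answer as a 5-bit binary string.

Append 5 zeros: 111010100000. Divide by 101011 (XOR where the leading bit is 1):
  pos 0: 111010 XOR 101011 = 010001
  pos 1: 100011 XOR 101011 = 001000
  pos 3: 100000 XOR 101011 = 001011
  pos 5: 101100 XOR 101011 = 000111
Remainder (last 5 bits) = 01110. This is the CRC / FCS.

01110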